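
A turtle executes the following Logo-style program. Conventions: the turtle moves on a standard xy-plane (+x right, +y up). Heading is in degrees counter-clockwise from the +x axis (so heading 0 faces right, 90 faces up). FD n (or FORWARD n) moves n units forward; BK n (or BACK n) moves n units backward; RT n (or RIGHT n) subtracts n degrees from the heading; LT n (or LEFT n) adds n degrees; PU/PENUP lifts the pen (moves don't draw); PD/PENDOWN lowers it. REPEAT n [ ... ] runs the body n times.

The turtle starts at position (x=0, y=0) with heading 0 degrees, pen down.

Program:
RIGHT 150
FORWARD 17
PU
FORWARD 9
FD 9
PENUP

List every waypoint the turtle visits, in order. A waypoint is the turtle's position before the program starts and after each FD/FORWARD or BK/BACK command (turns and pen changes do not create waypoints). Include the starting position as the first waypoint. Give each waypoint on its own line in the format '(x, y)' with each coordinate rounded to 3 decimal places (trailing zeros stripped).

Answer: (0, 0)
(-14.722, -8.5)
(-22.517, -13)
(-30.311, -17.5)

Derivation:
Executing turtle program step by step:
Start: pos=(0,0), heading=0, pen down
RT 150: heading 0 -> 210
FD 17: (0,0) -> (-14.722,-8.5) [heading=210, draw]
PU: pen up
FD 9: (-14.722,-8.5) -> (-22.517,-13) [heading=210, move]
FD 9: (-22.517,-13) -> (-30.311,-17.5) [heading=210, move]
PU: pen up
Final: pos=(-30.311,-17.5), heading=210, 1 segment(s) drawn
Waypoints (4 total):
(0, 0)
(-14.722, -8.5)
(-22.517, -13)
(-30.311, -17.5)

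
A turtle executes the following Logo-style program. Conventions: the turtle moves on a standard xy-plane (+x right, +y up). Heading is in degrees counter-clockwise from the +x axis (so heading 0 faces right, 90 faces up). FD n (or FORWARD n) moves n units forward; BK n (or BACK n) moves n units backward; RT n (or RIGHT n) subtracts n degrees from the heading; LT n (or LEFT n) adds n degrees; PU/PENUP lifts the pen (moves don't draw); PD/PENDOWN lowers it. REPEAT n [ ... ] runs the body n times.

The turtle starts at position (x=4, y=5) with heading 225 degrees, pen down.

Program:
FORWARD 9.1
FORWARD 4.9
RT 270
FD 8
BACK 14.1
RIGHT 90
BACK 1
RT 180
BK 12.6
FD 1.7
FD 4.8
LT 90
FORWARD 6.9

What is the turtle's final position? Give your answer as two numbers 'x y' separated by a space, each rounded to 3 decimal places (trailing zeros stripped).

Answer: -18.698 0.687

Derivation:
Executing turtle program step by step:
Start: pos=(4,5), heading=225, pen down
FD 9.1: (4,5) -> (-2.435,-1.435) [heading=225, draw]
FD 4.9: (-2.435,-1.435) -> (-5.899,-4.899) [heading=225, draw]
RT 270: heading 225 -> 315
FD 8: (-5.899,-4.899) -> (-0.243,-10.556) [heading=315, draw]
BK 14.1: (-0.243,-10.556) -> (-10.213,-0.586) [heading=315, draw]
RT 90: heading 315 -> 225
BK 1: (-10.213,-0.586) -> (-9.506,0.121) [heading=225, draw]
RT 180: heading 225 -> 45
BK 12.6: (-9.506,0.121) -> (-18.415,-8.789) [heading=45, draw]
FD 1.7: (-18.415,-8.789) -> (-17.213,-7.587) [heading=45, draw]
FD 4.8: (-17.213,-7.587) -> (-13.819,-4.192) [heading=45, draw]
LT 90: heading 45 -> 135
FD 6.9: (-13.819,-4.192) -> (-18.698,0.687) [heading=135, draw]
Final: pos=(-18.698,0.687), heading=135, 9 segment(s) drawn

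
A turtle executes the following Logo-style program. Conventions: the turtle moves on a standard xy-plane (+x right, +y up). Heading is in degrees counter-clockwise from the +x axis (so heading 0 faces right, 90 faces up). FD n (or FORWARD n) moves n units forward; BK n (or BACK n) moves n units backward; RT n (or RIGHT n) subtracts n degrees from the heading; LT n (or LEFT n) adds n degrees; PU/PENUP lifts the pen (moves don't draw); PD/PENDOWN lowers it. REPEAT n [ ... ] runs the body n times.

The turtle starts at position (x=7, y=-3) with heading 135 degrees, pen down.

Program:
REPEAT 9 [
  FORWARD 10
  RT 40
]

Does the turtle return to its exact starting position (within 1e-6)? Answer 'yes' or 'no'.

Executing turtle program step by step:
Start: pos=(7,-3), heading=135, pen down
REPEAT 9 [
  -- iteration 1/9 --
  FD 10: (7,-3) -> (-0.071,4.071) [heading=135, draw]
  RT 40: heading 135 -> 95
  -- iteration 2/9 --
  FD 10: (-0.071,4.071) -> (-0.943,14.033) [heading=95, draw]
  RT 40: heading 95 -> 55
  -- iteration 3/9 --
  FD 10: (-0.943,14.033) -> (4.793,22.225) [heading=55, draw]
  RT 40: heading 55 -> 15
  -- iteration 4/9 --
  FD 10: (4.793,22.225) -> (14.452,24.813) [heading=15, draw]
  RT 40: heading 15 -> 335
  -- iteration 5/9 --
  FD 10: (14.452,24.813) -> (23.515,20.587) [heading=335, draw]
  RT 40: heading 335 -> 295
  -- iteration 6/9 --
  FD 10: (23.515,20.587) -> (27.742,11.523) [heading=295, draw]
  RT 40: heading 295 -> 255
  -- iteration 7/9 --
  FD 10: (27.742,11.523) -> (25.153,1.864) [heading=255, draw]
  RT 40: heading 255 -> 215
  -- iteration 8/9 --
  FD 10: (25.153,1.864) -> (16.962,-3.872) [heading=215, draw]
  RT 40: heading 215 -> 175
  -- iteration 9/9 --
  FD 10: (16.962,-3.872) -> (7,-3) [heading=175, draw]
  RT 40: heading 175 -> 135
]
Final: pos=(7,-3), heading=135, 9 segment(s) drawn

Start position: (7, -3)
Final position: (7, -3)
Distance = 0; < 1e-6 -> CLOSED

Answer: yes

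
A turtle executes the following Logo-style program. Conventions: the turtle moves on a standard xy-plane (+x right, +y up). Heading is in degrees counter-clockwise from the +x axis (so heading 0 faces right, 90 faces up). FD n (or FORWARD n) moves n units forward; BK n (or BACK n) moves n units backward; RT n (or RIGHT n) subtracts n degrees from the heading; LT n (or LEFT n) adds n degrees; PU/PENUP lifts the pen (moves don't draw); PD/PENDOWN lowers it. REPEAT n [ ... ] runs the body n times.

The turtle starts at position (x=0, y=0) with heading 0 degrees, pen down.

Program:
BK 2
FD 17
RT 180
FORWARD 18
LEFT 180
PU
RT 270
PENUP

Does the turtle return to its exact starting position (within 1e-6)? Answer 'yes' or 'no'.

Answer: no

Derivation:
Executing turtle program step by step:
Start: pos=(0,0), heading=0, pen down
BK 2: (0,0) -> (-2,0) [heading=0, draw]
FD 17: (-2,0) -> (15,0) [heading=0, draw]
RT 180: heading 0 -> 180
FD 18: (15,0) -> (-3,0) [heading=180, draw]
LT 180: heading 180 -> 0
PU: pen up
RT 270: heading 0 -> 90
PU: pen up
Final: pos=(-3,0), heading=90, 3 segment(s) drawn

Start position: (0, 0)
Final position: (-3, 0)
Distance = 3; >= 1e-6 -> NOT closed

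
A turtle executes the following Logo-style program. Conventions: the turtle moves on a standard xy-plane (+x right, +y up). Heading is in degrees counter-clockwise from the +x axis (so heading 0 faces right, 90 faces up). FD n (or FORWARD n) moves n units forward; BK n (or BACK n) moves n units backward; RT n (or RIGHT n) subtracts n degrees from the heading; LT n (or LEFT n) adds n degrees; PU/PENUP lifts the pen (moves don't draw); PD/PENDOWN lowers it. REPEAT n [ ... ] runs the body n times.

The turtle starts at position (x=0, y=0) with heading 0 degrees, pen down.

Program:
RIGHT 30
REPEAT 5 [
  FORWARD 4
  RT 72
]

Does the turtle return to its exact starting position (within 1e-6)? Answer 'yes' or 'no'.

Answer: yes

Derivation:
Executing turtle program step by step:
Start: pos=(0,0), heading=0, pen down
RT 30: heading 0 -> 330
REPEAT 5 [
  -- iteration 1/5 --
  FD 4: (0,0) -> (3.464,-2) [heading=330, draw]
  RT 72: heading 330 -> 258
  -- iteration 2/5 --
  FD 4: (3.464,-2) -> (2.632,-5.913) [heading=258, draw]
  RT 72: heading 258 -> 186
  -- iteration 3/5 --
  FD 4: (2.632,-5.913) -> (-1.346,-6.331) [heading=186, draw]
  RT 72: heading 186 -> 114
  -- iteration 4/5 --
  FD 4: (-1.346,-6.331) -> (-2.973,-2.677) [heading=114, draw]
  RT 72: heading 114 -> 42
  -- iteration 5/5 --
  FD 4: (-2.973,-2.677) -> (0,0) [heading=42, draw]
  RT 72: heading 42 -> 330
]
Final: pos=(0,0), heading=330, 5 segment(s) drawn

Start position: (0, 0)
Final position: (0, 0)
Distance = 0; < 1e-6 -> CLOSED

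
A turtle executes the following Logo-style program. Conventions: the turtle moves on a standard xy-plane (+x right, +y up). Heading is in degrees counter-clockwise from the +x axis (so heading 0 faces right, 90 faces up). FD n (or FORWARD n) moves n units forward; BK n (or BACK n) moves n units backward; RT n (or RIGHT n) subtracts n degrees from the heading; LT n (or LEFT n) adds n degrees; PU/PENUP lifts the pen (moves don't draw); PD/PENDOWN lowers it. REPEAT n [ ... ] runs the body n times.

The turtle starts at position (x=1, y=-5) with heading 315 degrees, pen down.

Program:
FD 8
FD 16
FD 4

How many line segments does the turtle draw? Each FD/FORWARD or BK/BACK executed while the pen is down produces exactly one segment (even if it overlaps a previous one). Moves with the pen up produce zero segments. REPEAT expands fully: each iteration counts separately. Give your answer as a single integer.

Answer: 3

Derivation:
Executing turtle program step by step:
Start: pos=(1,-5), heading=315, pen down
FD 8: (1,-5) -> (6.657,-10.657) [heading=315, draw]
FD 16: (6.657,-10.657) -> (17.971,-21.971) [heading=315, draw]
FD 4: (17.971,-21.971) -> (20.799,-24.799) [heading=315, draw]
Final: pos=(20.799,-24.799), heading=315, 3 segment(s) drawn
Segments drawn: 3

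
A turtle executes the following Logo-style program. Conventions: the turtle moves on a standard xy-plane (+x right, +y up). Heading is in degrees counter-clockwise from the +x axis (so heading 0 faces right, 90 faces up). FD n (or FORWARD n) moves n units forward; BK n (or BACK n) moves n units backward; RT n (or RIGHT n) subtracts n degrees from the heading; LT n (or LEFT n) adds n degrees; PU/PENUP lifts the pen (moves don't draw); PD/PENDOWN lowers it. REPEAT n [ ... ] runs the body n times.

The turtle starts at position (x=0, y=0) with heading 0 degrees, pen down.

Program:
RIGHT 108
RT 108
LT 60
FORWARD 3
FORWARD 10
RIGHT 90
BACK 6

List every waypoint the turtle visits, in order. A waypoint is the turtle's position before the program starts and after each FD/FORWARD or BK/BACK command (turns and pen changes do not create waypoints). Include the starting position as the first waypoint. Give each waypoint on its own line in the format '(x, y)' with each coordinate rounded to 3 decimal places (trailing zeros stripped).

Executing turtle program step by step:
Start: pos=(0,0), heading=0, pen down
RT 108: heading 0 -> 252
RT 108: heading 252 -> 144
LT 60: heading 144 -> 204
FD 3: (0,0) -> (-2.741,-1.22) [heading=204, draw]
FD 10: (-2.741,-1.22) -> (-11.876,-5.288) [heading=204, draw]
RT 90: heading 204 -> 114
BK 6: (-11.876,-5.288) -> (-9.436,-10.769) [heading=114, draw]
Final: pos=(-9.436,-10.769), heading=114, 3 segment(s) drawn
Waypoints (4 total):
(0, 0)
(-2.741, -1.22)
(-11.876, -5.288)
(-9.436, -10.769)

Answer: (0, 0)
(-2.741, -1.22)
(-11.876, -5.288)
(-9.436, -10.769)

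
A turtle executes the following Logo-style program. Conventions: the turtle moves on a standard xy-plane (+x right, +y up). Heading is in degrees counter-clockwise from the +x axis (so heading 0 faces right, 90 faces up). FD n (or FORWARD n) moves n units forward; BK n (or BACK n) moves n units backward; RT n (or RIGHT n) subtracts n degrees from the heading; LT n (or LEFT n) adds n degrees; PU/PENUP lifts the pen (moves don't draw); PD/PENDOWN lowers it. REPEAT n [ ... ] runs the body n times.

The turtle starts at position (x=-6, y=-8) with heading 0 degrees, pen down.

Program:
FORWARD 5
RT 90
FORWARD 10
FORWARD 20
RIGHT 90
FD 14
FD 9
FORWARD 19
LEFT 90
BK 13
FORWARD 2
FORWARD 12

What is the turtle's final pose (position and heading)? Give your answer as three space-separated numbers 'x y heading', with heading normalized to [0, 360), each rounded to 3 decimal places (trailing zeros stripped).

Executing turtle program step by step:
Start: pos=(-6,-8), heading=0, pen down
FD 5: (-6,-8) -> (-1,-8) [heading=0, draw]
RT 90: heading 0 -> 270
FD 10: (-1,-8) -> (-1,-18) [heading=270, draw]
FD 20: (-1,-18) -> (-1,-38) [heading=270, draw]
RT 90: heading 270 -> 180
FD 14: (-1,-38) -> (-15,-38) [heading=180, draw]
FD 9: (-15,-38) -> (-24,-38) [heading=180, draw]
FD 19: (-24,-38) -> (-43,-38) [heading=180, draw]
LT 90: heading 180 -> 270
BK 13: (-43,-38) -> (-43,-25) [heading=270, draw]
FD 2: (-43,-25) -> (-43,-27) [heading=270, draw]
FD 12: (-43,-27) -> (-43,-39) [heading=270, draw]
Final: pos=(-43,-39), heading=270, 9 segment(s) drawn

Answer: -43 -39 270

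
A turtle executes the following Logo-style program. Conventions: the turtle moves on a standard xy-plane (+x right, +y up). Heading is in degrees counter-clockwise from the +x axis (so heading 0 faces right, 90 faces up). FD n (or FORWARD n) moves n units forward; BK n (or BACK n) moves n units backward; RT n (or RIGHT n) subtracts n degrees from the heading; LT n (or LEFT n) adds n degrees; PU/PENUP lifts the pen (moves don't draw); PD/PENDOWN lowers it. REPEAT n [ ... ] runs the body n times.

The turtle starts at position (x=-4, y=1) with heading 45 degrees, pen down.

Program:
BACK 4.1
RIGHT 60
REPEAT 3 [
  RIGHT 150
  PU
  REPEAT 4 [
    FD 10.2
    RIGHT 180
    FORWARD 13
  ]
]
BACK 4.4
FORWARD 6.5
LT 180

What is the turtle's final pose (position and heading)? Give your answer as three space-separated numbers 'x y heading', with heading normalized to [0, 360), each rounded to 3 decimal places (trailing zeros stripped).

Executing turtle program step by step:
Start: pos=(-4,1), heading=45, pen down
BK 4.1: (-4,1) -> (-6.899,-1.899) [heading=45, draw]
RT 60: heading 45 -> 345
REPEAT 3 [
  -- iteration 1/3 --
  RT 150: heading 345 -> 195
  PU: pen up
  REPEAT 4 [
    -- iteration 1/4 --
    FD 10.2: (-6.899,-1.899) -> (-16.752,-4.539) [heading=195, move]
    RT 180: heading 195 -> 15
    FD 13: (-16.752,-4.539) -> (-4.195,-1.174) [heading=15, move]
    -- iteration 2/4 --
    FD 10.2: (-4.195,-1.174) -> (5.658,1.466) [heading=15, move]
    RT 180: heading 15 -> 195
    FD 13: (5.658,1.466) -> (-6.899,-1.899) [heading=195, move]
    -- iteration 3/4 --
    FD 10.2: (-6.899,-1.899) -> (-16.752,-4.539) [heading=195, move]
    RT 180: heading 195 -> 15
    FD 13: (-16.752,-4.539) -> (-4.195,-1.174) [heading=15, move]
    -- iteration 4/4 --
    FD 10.2: (-4.195,-1.174) -> (5.658,1.466) [heading=15, move]
    RT 180: heading 15 -> 195
    FD 13: (5.658,1.466) -> (-6.899,-1.899) [heading=195, move]
  ]
  -- iteration 2/3 --
  RT 150: heading 195 -> 45
  PU: pen up
  REPEAT 4 [
    -- iteration 1/4 --
    FD 10.2: (-6.899,-1.899) -> (0.313,5.313) [heading=45, move]
    RT 180: heading 45 -> 225
    FD 13: (0.313,5.313) -> (-8.879,-3.879) [heading=225, move]
    -- iteration 2/4 --
    FD 10.2: (-8.879,-3.879) -> (-16.092,-11.092) [heading=225, move]
    RT 180: heading 225 -> 45
    FD 13: (-16.092,-11.092) -> (-6.899,-1.899) [heading=45, move]
    -- iteration 3/4 --
    FD 10.2: (-6.899,-1.899) -> (0.313,5.313) [heading=45, move]
    RT 180: heading 45 -> 225
    FD 13: (0.313,5.313) -> (-8.879,-3.879) [heading=225, move]
    -- iteration 4/4 --
    FD 10.2: (-8.879,-3.879) -> (-16.092,-11.092) [heading=225, move]
    RT 180: heading 225 -> 45
    FD 13: (-16.092,-11.092) -> (-6.899,-1.899) [heading=45, move]
  ]
  -- iteration 3/3 --
  RT 150: heading 45 -> 255
  PU: pen up
  REPEAT 4 [
    -- iteration 1/4 --
    FD 10.2: (-6.899,-1.899) -> (-9.539,-11.752) [heading=255, move]
    RT 180: heading 255 -> 75
    FD 13: (-9.539,-11.752) -> (-6.174,0.805) [heading=75, move]
    -- iteration 2/4 --
    FD 10.2: (-6.174,0.805) -> (-3.534,10.658) [heading=75, move]
    RT 180: heading 75 -> 255
    FD 13: (-3.534,10.658) -> (-6.899,-1.899) [heading=255, move]
    -- iteration 3/4 --
    FD 10.2: (-6.899,-1.899) -> (-9.539,-11.752) [heading=255, move]
    RT 180: heading 255 -> 75
    FD 13: (-9.539,-11.752) -> (-6.174,0.805) [heading=75, move]
    -- iteration 4/4 --
    FD 10.2: (-6.174,0.805) -> (-3.534,10.658) [heading=75, move]
    RT 180: heading 75 -> 255
    FD 13: (-3.534,10.658) -> (-6.899,-1.899) [heading=255, move]
  ]
]
BK 4.4: (-6.899,-1.899) -> (-5.76,2.351) [heading=255, move]
FD 6.5: (-5.76,2.351) -> (-7.443,-3.928) [heading=255, move]
LT 180: heading 255 -> 75
Final: pos=(-7.443,-3.928), heading=75, 1 segment(s) drawn

Answer: -7.443 -3.928 75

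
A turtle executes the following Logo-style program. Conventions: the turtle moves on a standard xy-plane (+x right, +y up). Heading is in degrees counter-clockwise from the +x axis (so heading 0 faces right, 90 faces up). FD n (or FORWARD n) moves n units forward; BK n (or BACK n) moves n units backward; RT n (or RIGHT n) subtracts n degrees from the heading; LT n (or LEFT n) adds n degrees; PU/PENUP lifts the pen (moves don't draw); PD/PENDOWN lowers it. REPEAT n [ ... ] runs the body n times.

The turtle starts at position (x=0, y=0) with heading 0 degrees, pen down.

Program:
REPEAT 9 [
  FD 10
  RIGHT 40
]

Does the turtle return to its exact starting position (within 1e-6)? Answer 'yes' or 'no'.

Answer: yes

Derivation:
Executing turtle program step by step:
Start: pos=(0,0), heading=0, pen down
REPEAT 9 [
  -- iteration 1/9 --
  FD 10: (0,0) -> (10,0) [heading=0, draw]
  RT 40: heading 0 -> 320
  -- iteration 2/9 --
  FD 10: (10,0) -> (17.66,-6.428) [heading=320, draw]
  RT 40: heading 320 -> 280
  -- iteration 3/9 --
  FD 10: (17.66,-6.428) -> (19.397,-16.276) [heading=280, draw]
  RT 40: heading 280 -> 240
  -- iteration 4/9 --
  FD 10: (19.397,-16.276) -> (14.397,-24.936) [heading=240, draw]
  RT 40: heading 240 -> 200
  -- iteration 5/9 --
  FD 10: (14.397,-24.936) -> (5,-28.356) [heading=200, draw]
  RT 40: heading 200 -> 160
  -- iteration 6/9 --
  FD 10: (5,-28.356) -> (-4.397,-24.936) [heading=160, draw]
  RT 40: heading 160 -> 120
  -- iteration 7/9 --
  FD 10: (-4.397,-24.936) -> (-9.397,-16.276) [heading=120, draw]
  RT 40: heading 120 -> 80
  -- iteration 8/9 --
  FD 10: (-9.397,-16.276) -> (-7.66,-6.428) [heading=80, draw]
  RT 40: heading 80 -> 40
  -- iteration 9/9 --
  FD 10: (-7.66,-6.428) -> (0,0) [heading=40, draw]
  RT 40: heading 40 -> 0
]
Final: pos=(0,0), heading=0, 9 segment(s) drawn

Start position: (0, 0)
Final position: (0, 0)
Distance = 0; < 1e-6 -> CLOSED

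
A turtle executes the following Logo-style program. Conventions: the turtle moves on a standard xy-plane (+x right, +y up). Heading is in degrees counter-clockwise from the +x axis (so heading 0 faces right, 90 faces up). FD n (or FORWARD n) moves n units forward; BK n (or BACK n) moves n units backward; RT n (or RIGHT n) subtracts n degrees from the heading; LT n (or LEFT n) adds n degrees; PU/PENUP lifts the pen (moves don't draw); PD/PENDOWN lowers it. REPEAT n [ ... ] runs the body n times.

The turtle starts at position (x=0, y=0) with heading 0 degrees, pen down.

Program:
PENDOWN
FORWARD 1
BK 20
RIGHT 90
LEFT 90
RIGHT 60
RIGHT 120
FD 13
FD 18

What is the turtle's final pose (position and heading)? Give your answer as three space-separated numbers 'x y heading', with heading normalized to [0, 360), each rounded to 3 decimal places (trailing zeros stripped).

Executing turtle program step by step:
Start: pos=(0,0), heading=0, pen down
PD: pen down
FD 1: (0,0) -> (1,0) [heading=0, draw]
BK 20: (1,0) -> (-19,0) [heading=0, draw]
RT 90: heading 0 -> 270
LT 90: heading 270 -> 0
RT 60: heading 0 -> 300
RT 120: heading 300 -> 180
FD 13: (-19,0) -> (-32,0) [heading=180, draw]
FD 18: (-32,0) -> (-50,0) [heading=180, draw]
Final: pos=(-50,0), heading=180, 4 segment(s) drawn

Answer: -50 0 180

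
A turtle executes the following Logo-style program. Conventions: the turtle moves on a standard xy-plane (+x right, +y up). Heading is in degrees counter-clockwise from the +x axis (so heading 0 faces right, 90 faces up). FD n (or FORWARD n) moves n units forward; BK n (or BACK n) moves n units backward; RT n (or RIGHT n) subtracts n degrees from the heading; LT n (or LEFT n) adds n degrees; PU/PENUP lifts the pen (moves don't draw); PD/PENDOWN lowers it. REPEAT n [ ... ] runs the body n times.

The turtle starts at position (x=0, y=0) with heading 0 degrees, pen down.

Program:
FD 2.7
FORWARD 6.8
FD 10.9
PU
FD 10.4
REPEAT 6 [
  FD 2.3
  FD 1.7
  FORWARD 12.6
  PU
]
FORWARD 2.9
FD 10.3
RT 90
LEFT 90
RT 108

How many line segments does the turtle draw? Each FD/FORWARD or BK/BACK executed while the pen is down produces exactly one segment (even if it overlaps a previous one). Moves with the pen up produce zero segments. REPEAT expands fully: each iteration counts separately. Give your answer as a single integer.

Executing turtle program step by step:
Start: pos=(0,0), heading=0, pen down
FD 2.7: (0,0) -> (2.7,0) [heading=0, draw]
FD 6.8: (2.7,0) -> (9.5,0) [heading=0, draw]
FD 10.9: (9.5,0) -> (20.4,0) [heading=0, draw]
PU: pen up
FD 10.4: (20.4,0) -> (30.8,0) [heading=0, move]
REPEAT 6 [
  -- iteration 1/6 --
  FD 2.3: (30.8,0) -> (33.1,0) [heading=0, move]
  FD 1.7: (33.1,0) -> (34.8,0) [heading=0, move]
  FD 12.6: (34.8,0) -> (47.4,0) [heading=0, move]
  PU: pen up
  -- iteration 2/6 --
  FD 2.3: (47.4,0) -> (49.7,0) [heading=0, move]
  FD 1.7: (49.7,0) -> (51.4,0) [heading=0, move]
  FD 12.6: (51.4,0) -> (64,0) [heading=0, move]
  PU: pen up
  -- iteration 3/6 --
  FD 2.3: (64,0) -> (66.3,0) [heading=0, move]
  FD 1.7: (66.3,0) -> (68,0) [heading=0, move]
  FD 12.6: (68,0) -> (80.6,0) [heading=0, move]
  PU: pen up
  -- iteration 4/6 --
  FD 2.3: (80.6,0) -> (82.9,0) [heading=0, move]
  FD 1.7: (82.9,0) -> (84.6,0) [heading=0, move]
  FD 12.6: (84.6,0) -> (97.2,0) [heading=0, move]
  PU: pen up
  -- iteration 5/6 --
  FD 2.3: (97.2,0) -> (99.5,0) [heading=0, move]
  FD 1.7: (99.5,0) -> (101.2,0) [heading=0, move]
  FD 12.6: (101.2,0) -> (113.8,0) [heading=0, move]
  PU: pen up
  -- iteration 6/6 --
  FD 2.3: (113.8,0) -> (116.1,0) [heading=0, move]
  FD 1.7: (116.1,0) -> (117.8,0) [heading=0, move]
  FD 12.6: (117.8,0) -> (130.4,0) [heading=0, move]
  PU: pen up
]
FD 2.9: (130.4,0) -> (133.3,0) [heading=0, move]
FD 10.3: (133.3,0) -> (143.6,0) [heading=0, move]
RT 90: heading 0 -> 270
LT 90: heading 270 -> 0
RT 108: heading 0 -> 252
Final: pos=(143.6,0), heading=252, 3 segment(s) drawn
Segments drawn: 3

Answer: 3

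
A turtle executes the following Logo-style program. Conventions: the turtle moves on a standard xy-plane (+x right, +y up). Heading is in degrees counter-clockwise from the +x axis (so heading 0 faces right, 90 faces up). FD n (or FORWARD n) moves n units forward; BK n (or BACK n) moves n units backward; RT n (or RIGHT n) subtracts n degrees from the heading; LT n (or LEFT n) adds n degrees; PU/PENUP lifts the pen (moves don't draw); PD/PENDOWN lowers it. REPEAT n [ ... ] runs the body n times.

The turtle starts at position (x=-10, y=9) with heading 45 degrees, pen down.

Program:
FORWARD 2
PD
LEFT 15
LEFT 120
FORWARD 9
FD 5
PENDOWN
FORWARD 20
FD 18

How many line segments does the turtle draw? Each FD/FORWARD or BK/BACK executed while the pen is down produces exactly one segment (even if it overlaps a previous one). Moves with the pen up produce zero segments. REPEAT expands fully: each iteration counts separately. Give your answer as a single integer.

Answer: 5

Derivation:
Executing turtle program step by step:
Start: pos=(-10,9), heading=45, pen down
FD 2: (-10,9) -> (-8.586,10.414) [heading=45, draw]
PD: pen down
LT 15: heading 45 -> 60
LT 120: heading 60 -> 180
FD 9: (-8.586,10.414) -> (-17.586,10.414) [heading=180, draw]
FD 5: (-17.586,10.414) -> (-22.586,10.414) [heading=180, draw]
PD: pen down
FD 20: (-22.586,10.414) -> (-42.586,10.414) [heading=180, draw]
FD 18: (-42.586,10.414) -> (-60.586,10.414) [heading=180, draw]
Final: pos=(-60.586,10.414), heading=180, 5 segment(s) drawn
Segments drawn: 5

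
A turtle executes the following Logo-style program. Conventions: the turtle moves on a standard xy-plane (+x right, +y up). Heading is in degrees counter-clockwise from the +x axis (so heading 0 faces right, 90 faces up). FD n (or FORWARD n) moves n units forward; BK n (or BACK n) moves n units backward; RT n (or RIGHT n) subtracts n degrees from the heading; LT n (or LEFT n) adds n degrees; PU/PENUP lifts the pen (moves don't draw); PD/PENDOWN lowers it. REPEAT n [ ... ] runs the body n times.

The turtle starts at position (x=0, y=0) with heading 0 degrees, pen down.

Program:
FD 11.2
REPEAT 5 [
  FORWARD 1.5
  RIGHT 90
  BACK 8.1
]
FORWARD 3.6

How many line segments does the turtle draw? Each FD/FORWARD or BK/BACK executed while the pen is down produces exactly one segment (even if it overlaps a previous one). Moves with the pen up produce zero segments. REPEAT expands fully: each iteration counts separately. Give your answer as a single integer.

Executing turtle program step by step:
Start: pos=(0,0), heading=0, pen down
FD 11.2: (0,0) -> (11.2,0) [heading=0, draw]
REPEAT 5 [
  -- iteration 1/5 --
  FD 1.5: (11.2,0) -> (12.7,0) [heading=0, draw]
  RT 90: heading 0 -> 270
  BK 8.1: (12.7,0) -> (12.7,8.1) [heading=270, draw]
  -- iteration 2/5 --
  FD 1.5: (12.7,8.1) -> (12.7,6.6) [heading=270, draw]
  RT 90: heading 270 -> 180
  BK 8.1: (12.7,6.6) -> (20.8,6.6) [heading=180, draw]
  -- iteration 3/5 --
  FD 1.5: (20.8,6.6) -> (19.3,6.6) [heading=180, draw]
  RT 90: heading 180 -> 90
  BK 8.1: (19.3,6.6) -> (19.3,-1.5) [heading=90, draw]
  -- iteration 4/5 --
  FD 1.5: (19.3,-1.5) -> (19.3,0) [heading=90, draw]
  RT 90: heading 90 -> 0
  BK 8.1: (19.3,0) -> (11.2,0) [heading=0, draw]
  -- iteration 5/5 --
  FD 1.5: (11.2,0) -> (12.7,0) [heading=0, draw]
  RT 90: heading 0 -> 270
  BK 8.1: (12.7,0) -> (12.7,8.1) [heading=270, draw]
]
FD 3.6: (12.7,8.1) -> (12.7,4.5) [heading=270, draw]
Final: pos=(12.7,4.5), heading=270, 12 segment(s) drawn
Segments drawn: 12

Answer: 12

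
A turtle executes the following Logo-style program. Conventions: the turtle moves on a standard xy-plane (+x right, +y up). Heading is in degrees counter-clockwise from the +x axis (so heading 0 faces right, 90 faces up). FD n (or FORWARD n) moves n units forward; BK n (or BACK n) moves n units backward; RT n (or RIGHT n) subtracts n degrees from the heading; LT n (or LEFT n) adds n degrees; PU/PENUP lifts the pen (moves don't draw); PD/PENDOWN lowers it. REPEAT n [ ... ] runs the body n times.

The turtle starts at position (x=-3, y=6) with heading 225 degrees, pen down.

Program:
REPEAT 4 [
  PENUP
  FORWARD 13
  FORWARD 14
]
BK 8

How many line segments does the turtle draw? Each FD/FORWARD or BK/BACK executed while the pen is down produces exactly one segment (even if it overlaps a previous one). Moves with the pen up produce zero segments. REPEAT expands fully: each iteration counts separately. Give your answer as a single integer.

Answer: 0

Derivation:
Executing turtle program step by step:
Start: pos=(-3,6), heading=225, pen down
REPEAT 4 [
  -- iteration 1/4 --
  PU: pen up
  FD 13: (-3,6) -> (-12.192,-3.192) [heading=225, move]
  FD 14: (-12.192,-3.192) -> (-22.092,-13.092) [heading=225, move]
  -- iteration 2/4 --
  PU: pen up
  FD 13: (-22.092,-13.092) -> (-31.284,-22.284) [heading=225, move]
  FD 14: (-31.284,-22.284) -> (-41.184,-32.184) [heading=225, move]
  -- iteration 3/4 --
  PU: pen up
  FD 13: (-41.184,-32.184) -> (-50.376,-41.376) [heading=225, move]
  FD 14: (-50.376,-41.376) -> (-60.276,-51.276) [heading=225, move]
  -- iteration 4/4 --
  PU: pen up
  FD 13: (-60.276,-51.276) -> (-69.468,-60.468) [heading=225, move]
  FD 14: (-69.468,-60.468) -> (-79.368,-70.368) [heading=225, move]
]
BK 8: (-79.368,-70.368) -> (-73.711,-64.711) [heading=225, move]
Final: pos=(-73.711,-64.711), heading=225, 0 segment(s) drawn
Segments drawn: 0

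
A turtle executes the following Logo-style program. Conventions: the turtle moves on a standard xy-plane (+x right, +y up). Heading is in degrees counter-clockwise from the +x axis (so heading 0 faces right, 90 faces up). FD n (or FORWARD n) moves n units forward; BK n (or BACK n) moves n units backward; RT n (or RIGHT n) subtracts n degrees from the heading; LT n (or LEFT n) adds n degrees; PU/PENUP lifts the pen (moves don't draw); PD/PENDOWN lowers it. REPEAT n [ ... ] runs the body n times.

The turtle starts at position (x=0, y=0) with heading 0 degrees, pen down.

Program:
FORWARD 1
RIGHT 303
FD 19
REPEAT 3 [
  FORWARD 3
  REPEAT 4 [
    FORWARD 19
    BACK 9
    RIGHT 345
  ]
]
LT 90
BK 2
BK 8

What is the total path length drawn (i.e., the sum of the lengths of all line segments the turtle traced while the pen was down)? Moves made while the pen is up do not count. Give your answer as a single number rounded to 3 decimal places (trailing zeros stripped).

Answer: 375

Derivation:
Executing turtle program step by step:
Start: pos=(0,0), heading=0, pen down
FD 1: (0,0) -> (1,0) [heading=0, draw]
RT 303: heading 0 -> 57
FD 19: (1,0) -> (11.348,15.935) [heading=57, draw]
REPEAT 3 [
  -- iteration 1/3 --
  FD 3: (11.348,15.935) -> (12.982,18.451) [heading=57, draw]
  REPEAT 4 [
    -- iteration 1/4 --
    FD 19: (12.982,18.451) -> (23.33,34.385) [heading=57, draw]
    BK 9: (23.33,34.385) -> (18.428,26.837) [heading=57, draw]
    RT 345: heading 57 -> 72
    -- iteration 2/4 --
    FD 19: (18.428,26.837) -> (24.3,44.908) [heading=72, draw]
    BK 9: (24.3,44.908) -> (21.519,36.348) [heading=72, draw]
    RT 345: heading 72 -> 87
    -- iteration 3/4 --
    FD 19: (21.519,36.348) -> (22.513,55.322) [heading=87, draw]
    BK 9: (22.513,55.322) -> (22.042,46.334) [heading=87, draw]
    RT 345: heading 87 -> 102
    -- iteration 4/4 --
    FD 19: (22.042,46.334) -> (18.092,64.919) [heading=102, draw]
    BK 9: (18.092,64.919) -> (19.963,56.116) [heading=102, draw]
    RT 345: heading 102 -> 117
  ]
  -- iteration 2/3 --
  FD 3: (19.963,56.116) -> (18.601,58.789) [heading=117, draw]
  REPEAT 4 [
    -- iteration 1/4 --
    FD 19: (18.601,58.789) -> (9.975,75.718) [heading=117, draw]
    BK 9: (9.975,75.718) -> (14.061,67.699) [heading=117, draw]
    RT 345: heading 117 -> 132
    -- iteration 2/4 --
    FD 19: (14.061,67.699) -> (1.348,81.819) [heading=132, draw]
    BK 9: (1.348,81.819) -> (7.37,75.13) [heading=132, draw]
    RT 345: heading 132 -> 147
    -- iteration 3/4 --
    FD 19: (7.37,75.13) -> (-8.565,85.478) [heading=147, draw]
    BK 9: (-8.565,85.478) -> (-1.017,80.577) [heading=147, draw]
    RT 345: heading 147 -> 162
    -- iteration 4/4 --
    FD 19: (-1.017,80.577) -> (-19.087,86.448) [heading=162, draw]
    BK 9: (-19.087,86.448) -> (-10.528,83.667) [heading=162, draw]
    RT 345: heading 162 -> 177
  ]
  -- iteration 3/3 --
  FD 3: (-10.528,83.667) -> (-13.523,83.824) [heading=177, draw]
  REPEAT 4 [
    -- iteration 1/4 --
    FD 19: (-13.523,83.824) -> (-32.497,84.818) [heading=177, draw]
    BK 9: (-32.497,84.818) -> (-23.51,84.347) [heading=177, draw]
    RT 345: heading 177 -> 192
    -- iteration 2/4 --
    FD 19: (-23.51,84.347) -> (-42.095,80.397) [heading=192, draw]
    BK 9: (-42.095,80.397) -> (-33.291,82.268) [heading=192, draw]
    RT 345: heading 192 -> 207
    -- iteration 3/4 --
    FD 19: (-33.291,82.268) -> (-50.22,73.642) [heading=207, draw]
    BK 9: (-50.22,73.642) -> (-42.201,77.728) [heading=207, draw]
    RT 345: heading 207 -> 222
    -- iteration 4/4 --
    FD 19: (-42.201,77.728) -> (-56.321,65.015) [heading=222, draw]
    BK 9: (-56.321,65.015) -> (-49.633,71.037) [heading=222, draw]
    RT 345: heading 222 -> 237
  ]
]
LT 90: heading 237 -> 327
BK 2: (-49.633,71.037) -> (-51.31,72.126) [heading=327, draw]
BK 8: (-51.31,72.126) -> (-58.019,76.483) [heading=327, draw]
Final: pos=(-58.019,76.483), heading=327, 31 segment(s) drawn

Segment lengths:
  seg 1: (0,0) -> (1,0), length = 1
  seg 2: (1,0) -> (11.348,15.935), length = 19
  seg 3: (11.348,15.935) -> (12.982,18.451), length = 3
  seg 4: (12.982,18.451) -> (23.33,34.385), length = 19
  seg 5: (23.33,34.385) -> (18.428,26.837), length = 9
  seg 6: (18.428,26.837) -> (24.3,44.908), length = 19
  seg 7: (24.3,44.908) -> (21.519,36.348), length = 9
  seg 8: (21.519,36.348) -> (22.513,55.322), length = 19
  seg 9: (22.513,55.322) -> (22.042,46.334), length = 9
  seg 10: (22.042,46.334) -> (18.092,64.919), length = 19
  seg 11: (18.092,64.919) -> (19.963,56.116), length = 9
  seg 12: (19.963,56.116) -> (18.601,58.789), length = 3
  seg 13: (18.601,58.789) -> (9.975,75.718), length = 19
  seg 14: (9.975,75.718) -> (14.061,67.699), length = 9
  seg 15: (14.061,67.699) -> (1.348,81.819), length = 19
  seg 16: (1.348,81.819) -> (7.37,75.13), length = 9
  seg 17: (7.37,75.13) -> (-8.565,85.478), length = 19
  seg 18: (-8.565,85.478) -> (-1.017,80.577), length = 9
  seg 19: (-1.017,80.577) -> (-19.087,86.448), length = 19
  seg 20: (-19.087,86.448) -> (-10.528,83.667), length = 9
  seg 21: (-10.528,83.667) -> (-13.523,83.824), length = 3
  seg 22: (-13.523,83.824) -> (-32.497,84.818), length = 19
  seg 23: (-32.497,84.818) -> (-23.51,84.347), length = 9
  seg 24: (-23.51,84.347) -> (-42.095,80.397), length = 19
  seg 25: (-42.095,80.397) -> (-33.291,82.268), length = 9
  seg 26: (-33.291,82.268) -> (-50.22,73.642), length = 19
  seg 27: (-50.22,73.642) -> (-42.201,77.728), length = 9
  seg 28: (-42.201,77.728) -> (-56.321,65.015), length = 19
  seg 29: (-56.321,65.015) -> (-49.633,71.037), length = 9
  seg 30: (-49.633,71.037) -> (-51.31,72.126), length = 2
  seg 31: (-51.31,72.126) -> (-58.019,76.483), length = 8
Total = 375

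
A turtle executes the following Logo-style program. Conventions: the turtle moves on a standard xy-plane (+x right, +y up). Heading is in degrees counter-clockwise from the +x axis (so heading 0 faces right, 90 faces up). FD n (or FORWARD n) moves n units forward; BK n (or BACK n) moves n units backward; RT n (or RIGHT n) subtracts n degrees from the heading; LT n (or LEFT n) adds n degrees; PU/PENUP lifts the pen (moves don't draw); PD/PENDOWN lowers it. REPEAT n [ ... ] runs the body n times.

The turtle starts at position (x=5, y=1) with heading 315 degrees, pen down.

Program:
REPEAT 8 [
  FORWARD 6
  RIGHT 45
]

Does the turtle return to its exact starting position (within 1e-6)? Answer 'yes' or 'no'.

Answer: yes

Derivation:
Executing turtle program step by step:
Start: pos=(5,1), heading=315, pen down
REPEAT 8 [
  -- iteration 1/8 --
  FD 6: (5,1) -> (9.243,-3.243) [heading=315, draw]
  RT 45: heading 315 -> 270
  -- iteration 2/8 --
  FD 6: (9.243,-3.243) -> (9.243,-9.243) [heading=270, draw]
  RT 45: heading 270 -> 225
  -- iteration 3/8 --
  FD 6: (9.243,-9.243) -> (5,-13.485) [heading=225, draw]
  RT 45: heading 225 -> 180
  -- iteration 4/8 --
  FD 6: (5,-13.485) -> (-1,-13.485) [heading=180, draw]
  RT 45: heading 180 -> 135
  -- iteration 5/8 --
  FD 6: (-1,-13.485) -> (-5.243,-9.243) [heading=135, draw]
  RT 45: heading 135 -> 90
  -- iteration 6/8 --
  FD 6: (-5.243,-9.243) -> (-5.243,-3.243) [heading=90, draw]
  RT 45: heading 90 -> 45
  -- iteration 7/8 --
  FD 6: (-5.243,-3.243) -> (-1,1) [heading=45, draw]
  RT 45: heading 45 -> 0
  -- iteration 8/8 --
  FD 6: (-1,1) -> (5,1) [heading=0, draw]
  RT 45: heading 0 -> 315
]
Final: pos=(5,1), heading=315, 8 segment(s) drawn

Start position: (5, 1)
Final position: (5, 1)
Distance = 0; < 1e-6 -> CLOSED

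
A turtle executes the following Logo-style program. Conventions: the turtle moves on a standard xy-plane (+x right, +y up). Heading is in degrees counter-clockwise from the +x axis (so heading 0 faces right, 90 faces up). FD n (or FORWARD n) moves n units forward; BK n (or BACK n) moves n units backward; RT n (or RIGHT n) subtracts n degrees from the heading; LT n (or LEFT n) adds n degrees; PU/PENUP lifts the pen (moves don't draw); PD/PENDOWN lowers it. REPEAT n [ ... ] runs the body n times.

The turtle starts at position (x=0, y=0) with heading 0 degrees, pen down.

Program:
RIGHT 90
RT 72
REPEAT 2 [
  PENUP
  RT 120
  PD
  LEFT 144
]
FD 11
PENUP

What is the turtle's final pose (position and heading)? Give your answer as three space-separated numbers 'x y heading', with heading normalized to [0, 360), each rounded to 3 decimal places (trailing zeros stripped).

Executing turtle program step by step:
Start: pos=(0,0), heading=0, pen down
RT 90: heading 0 -> 270
RT 72: heading 270 -> 198
REPEAT 2 [
  -- iteration 1/2 --
  PU: pen up
  RT 120: heading 198 -> 78
  PD: pen down
  LT 144: heading 78 -> 222
  -- iteration 2/2 --
  PU: pen up
  RT 120: heading 222 -> 102
  PD: pen down
  LT 144: heading 102 -> 246
]
FD 11: (0,0) -> (-4.474,-10.049) [heading=246, draw]
PU: pen up
Final: pos=(-4.474,-10.049), heading=246, 1 segment(s) drawn

Answer: -4.474 -10.049 246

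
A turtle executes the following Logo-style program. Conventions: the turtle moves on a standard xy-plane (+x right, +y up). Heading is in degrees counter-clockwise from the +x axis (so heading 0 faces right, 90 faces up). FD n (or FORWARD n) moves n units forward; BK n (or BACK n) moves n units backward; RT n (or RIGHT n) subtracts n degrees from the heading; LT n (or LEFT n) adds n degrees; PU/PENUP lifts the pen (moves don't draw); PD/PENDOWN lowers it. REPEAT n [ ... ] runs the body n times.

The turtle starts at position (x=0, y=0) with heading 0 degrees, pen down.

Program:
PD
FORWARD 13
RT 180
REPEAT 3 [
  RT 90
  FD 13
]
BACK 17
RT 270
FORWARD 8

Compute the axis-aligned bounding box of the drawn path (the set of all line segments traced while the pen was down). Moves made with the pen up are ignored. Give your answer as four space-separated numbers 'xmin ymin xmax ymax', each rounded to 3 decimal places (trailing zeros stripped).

Answer: 0 0 34 17

Derivation:
Executing turtle program step by step:
Start: pos=(0,0), heading=0, pen down
PD: pen down
FD 13: (0,0) -> (13,0) [heading=0, draw]
RT 180: heading 0 -> 180
REPEAT 3 [
  -- iteration 1/3 --
  RT 90: heading 180 -> 90
  FD 13: (13,0) -> (13,13) [heading=90, draw]
  -- iteration 2/3 --
  RT 90: heading 90 -> 0
  FD 13: (13,13) -> (26,13) [heading=0, draw]
  -- iteration 3/3 --
  RT 90: heading 0 -> 270
  FD 13: (26,13) -> (26,0) [heading=270, draw]
]
BK 17: (26,0) -> (26,17) [heading=270, draw]
RT 270: heading 270 -> 0
FD 8: (26,17) -> (34,17) [heading=0, draw]
Final: pos=(34,17), heading=0, 6 segment(s) drawn

Segment endpoints: x in {0, 13, 13, 26, 26, 34}, y in {0, 0, 13, 13, 17, 17}
xmin=0, ymin=0, xmax=34, ymax=17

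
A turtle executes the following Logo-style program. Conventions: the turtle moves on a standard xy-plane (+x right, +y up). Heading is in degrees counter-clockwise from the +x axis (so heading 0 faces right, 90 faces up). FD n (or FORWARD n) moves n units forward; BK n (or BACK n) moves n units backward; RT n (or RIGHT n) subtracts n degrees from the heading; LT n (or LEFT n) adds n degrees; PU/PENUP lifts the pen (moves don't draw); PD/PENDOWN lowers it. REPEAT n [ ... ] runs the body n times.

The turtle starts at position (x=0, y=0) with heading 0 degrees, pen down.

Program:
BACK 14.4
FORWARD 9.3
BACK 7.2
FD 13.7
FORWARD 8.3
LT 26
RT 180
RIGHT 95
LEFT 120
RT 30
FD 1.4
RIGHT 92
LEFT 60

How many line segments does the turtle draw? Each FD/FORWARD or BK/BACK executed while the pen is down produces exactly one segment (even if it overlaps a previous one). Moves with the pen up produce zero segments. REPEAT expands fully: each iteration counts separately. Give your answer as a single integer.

Answer: 6

Derivation:
Executing turtle program step by step:
Start: pos=(0,0), heading=0, pen down
BK 14.4: (0,0) -> (-14.4,0) [heading=0, draw]
FD 9.3: (-14.4,0) -> (-5.1,0) [heading=0, draw]
BK 7.2: (-5.1,0) -> (-12.3,0) [heading=0, draw]
FD 13.7: (-12.3,0) -> (1.4,0) [heading=0, draw]
FD 8.3: (1.4,0) -> (9.7,0) [heading=0, draw]
LT 26: heading 0 -> 26
RT 180: heading 26 -> 206
RT 95: heading 206 -> 111
LT 120: heading 111 -> 231
RT 30: heading 231 -> 201
FD 1.4: (9.7,0) -> (8.393,-0.502) [heading=201, draw]
RT 92: heading 201 -> 109
LT 60: heading 109 -> 169
Final: pos=(8.393,-0.502), heading=169, 6 segment(s) drawn
Segments drawn: 6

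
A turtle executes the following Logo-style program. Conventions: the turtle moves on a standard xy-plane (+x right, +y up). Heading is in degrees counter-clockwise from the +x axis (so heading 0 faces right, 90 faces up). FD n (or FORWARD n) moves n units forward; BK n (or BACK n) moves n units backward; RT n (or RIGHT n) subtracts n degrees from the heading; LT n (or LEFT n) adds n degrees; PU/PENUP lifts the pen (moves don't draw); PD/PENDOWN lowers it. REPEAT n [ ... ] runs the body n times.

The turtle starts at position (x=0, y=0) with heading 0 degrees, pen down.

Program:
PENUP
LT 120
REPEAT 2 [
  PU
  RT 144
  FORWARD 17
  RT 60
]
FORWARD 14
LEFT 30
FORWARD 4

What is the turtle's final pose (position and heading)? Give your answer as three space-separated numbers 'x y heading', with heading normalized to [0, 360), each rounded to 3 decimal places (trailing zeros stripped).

Executing turtle program step by step:
Start: pos=(0,0), heading=0, pen down
PU: pen up
LT 120: heading 0 -> 120
REPEAT 2 [
  -- iteration 1/2 --
  PU: pen up
  RT 144: heading 120 -> 336
  FD 17: (0,0) -> (15.53,-6.915) [heading=336, move]
  RT 60: heading 336 -> 276
  -- iteration 2/2 --
  PU: pen up
  RT 144: heading 276 -> 132
  FD 17: (15.53,-6.915) -> (4.155,5.719) [heading=132, move]
  RT 60: heading 132 -> 72
]
FD 14: (4.155,5.719) -> (8.481,19.034) [heading=72, move]
LT 30: heading 72 -> 102
FD 4: (8.481,19.034) -> (7.65,22.946) [heading=102, move]
Final: pos=(7.65,22.946), heading=102, 0 segment(s) drawn

Answer: 7.65 22.946 102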